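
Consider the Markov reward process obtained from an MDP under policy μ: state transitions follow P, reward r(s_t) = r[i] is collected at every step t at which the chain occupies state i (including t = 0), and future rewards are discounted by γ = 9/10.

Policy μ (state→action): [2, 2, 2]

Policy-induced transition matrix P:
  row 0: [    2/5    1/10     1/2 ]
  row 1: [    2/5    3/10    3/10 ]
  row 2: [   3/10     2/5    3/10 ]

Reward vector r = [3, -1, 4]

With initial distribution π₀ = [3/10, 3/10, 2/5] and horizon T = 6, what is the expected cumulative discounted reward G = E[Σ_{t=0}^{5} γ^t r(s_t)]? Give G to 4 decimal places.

t=0: π = [0.3000, 0.3000, 0.4000], E[r] = 2.2000, γ^t·E[r] = 2.200000, running G = 2.200000
t=1: π = [0.3600, 0.2800, 0.3600], E[r] = 2.2400, γ^t·E[r] = 2.016000, running G = 4.216000
t=2: π = [0.3640, 0.2640, 0.3720], E[r] = 2.3160, γ^t·E[r] = 1.875960, running G = 6.091960
t=3: π = [0.3628, 0.2644, 0.3728], E[r] = 2.3152, γ^t·E[r] = 1.687781, running G = 7.779741
t=4: π = [0.3627, 0.2647, 0.3726], E[r] = 2.3137, γ^t·E[r] = 1.518005, running G = 9.297746
t=5: π = [0.3627, 0.2647, 0.3725], E[r] = 2.3137, γ^t·E[r] = 1.366214, running G = 10.663961

G = 10.6640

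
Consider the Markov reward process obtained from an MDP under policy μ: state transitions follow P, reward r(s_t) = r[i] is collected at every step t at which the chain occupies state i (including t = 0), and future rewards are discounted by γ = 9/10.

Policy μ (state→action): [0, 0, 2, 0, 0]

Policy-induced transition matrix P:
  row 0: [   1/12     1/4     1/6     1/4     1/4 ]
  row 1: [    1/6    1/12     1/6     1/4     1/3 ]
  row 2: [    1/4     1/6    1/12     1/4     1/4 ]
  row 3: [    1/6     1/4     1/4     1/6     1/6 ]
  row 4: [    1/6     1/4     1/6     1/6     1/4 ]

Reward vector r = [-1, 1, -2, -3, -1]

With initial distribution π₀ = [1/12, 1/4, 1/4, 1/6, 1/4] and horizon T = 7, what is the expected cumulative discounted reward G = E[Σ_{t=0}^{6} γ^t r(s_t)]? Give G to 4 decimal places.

G = -6.1162

t=0: π = [0.0833, 0.2500, 0.2500, 0.1667, 0.2500], E[r] = -1.0833, γ^t·E[r] = -1.083333, running G = -1.083333
t=1: π = [0.1806, 0.1875, 0.1597, 0.2153, 0.2569], E[r] = -1.2153, γ^t·E[r] = -1.093750, running G = -2.177083
t=2: π = [0.1649, 0.2054, 0.1713, 0.2106, 0.2477], E[r] = -1.1817, γ^t·E[r] = -0.957188, running G = -3.134271
t=3: π = [0.1672, 0.2015, 0.1699, 0.2118, 0.2496], E[r] = -1.1906, γ^t·E[r] = -0.867938, running G = -4.002208
t=4: π = [0.1669, 0.2023, 0.1702, 0.2116, 0.2491], E[r] = -1.1887, γ^t·E[r] = -0.779936, running G = -4.782144
t=5: π = [0.1669, 0.2021, 0.1701, 0.2116, 0.2492], E[r] = -1.1891, γ^t·E[r] = -0.702159, running G = -5.484304
t=6: π = [0.1669, 0.2021, 0.1701, 0.2116, 0.2492], E[r] = -1.1890, γ^t·E[r] = -0.631906, running G = -6.116209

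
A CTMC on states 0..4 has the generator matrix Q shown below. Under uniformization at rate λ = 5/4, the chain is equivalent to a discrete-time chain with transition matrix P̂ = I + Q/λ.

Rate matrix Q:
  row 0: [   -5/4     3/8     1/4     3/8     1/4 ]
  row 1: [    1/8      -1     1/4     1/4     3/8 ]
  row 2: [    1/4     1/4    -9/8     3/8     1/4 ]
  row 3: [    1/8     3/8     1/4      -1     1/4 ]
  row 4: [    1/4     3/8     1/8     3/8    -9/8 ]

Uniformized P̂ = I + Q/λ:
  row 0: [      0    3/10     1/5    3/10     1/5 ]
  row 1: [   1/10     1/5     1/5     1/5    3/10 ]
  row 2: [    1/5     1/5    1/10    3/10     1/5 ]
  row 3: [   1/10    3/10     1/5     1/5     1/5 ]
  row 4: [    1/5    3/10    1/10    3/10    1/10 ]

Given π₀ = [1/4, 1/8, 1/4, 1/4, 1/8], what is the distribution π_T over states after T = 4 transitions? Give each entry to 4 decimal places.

π = [0.1244, 0.2579, 0.1632, 0.2493, 0.2053]

t=0: π = [0.2500, 0.1250, 0.2500, 0.2500, 0.1250]
t=1: π = [0.1125, 0.2625, 0.1625, 0.2625, 0.2000]
t=2: π = [0.1250, 0.2575, 0.1638, 0.2475, 0.2063]
t=3: π = [0.1245, 0.2579, 0.1630, 0.2495, 0.2051]
t=4: π = [0.1244, 0.2579, 0.1632, 0.2493, 0.2053]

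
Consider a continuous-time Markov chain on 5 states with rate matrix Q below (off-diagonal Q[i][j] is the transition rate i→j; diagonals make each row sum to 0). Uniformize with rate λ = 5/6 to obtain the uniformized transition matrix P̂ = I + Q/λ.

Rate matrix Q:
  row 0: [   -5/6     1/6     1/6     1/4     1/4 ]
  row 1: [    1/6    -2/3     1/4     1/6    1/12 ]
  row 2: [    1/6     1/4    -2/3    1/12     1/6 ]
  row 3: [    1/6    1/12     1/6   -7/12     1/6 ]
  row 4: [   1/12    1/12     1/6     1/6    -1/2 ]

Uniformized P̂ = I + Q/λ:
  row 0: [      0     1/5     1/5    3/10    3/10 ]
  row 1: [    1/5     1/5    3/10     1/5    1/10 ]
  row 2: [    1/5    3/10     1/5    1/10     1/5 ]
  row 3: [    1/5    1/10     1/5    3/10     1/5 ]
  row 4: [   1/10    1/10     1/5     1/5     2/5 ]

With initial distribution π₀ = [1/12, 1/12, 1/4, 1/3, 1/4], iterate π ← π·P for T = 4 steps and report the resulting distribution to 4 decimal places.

t=0: π = [0.0833, 0.0833, 0.2500, 0.3333, 0.2500]
t=1: π = [0.1583, 0.1667, 0.2083, 0.2167, 0.2500]
t=2: π = [0.1433, 0.1742, 0.2167, 0.2167, 0.2492]
t=3: π = [0.1464, 0.1751, 0.2174, 0.2143, 0.2468]
t=4: π = [0.1460, 0.1756, 0.2175, 0.2143, 0.2465]

π = [0.1460, 0.1756, 0.2175, 0.2143, 0.2465]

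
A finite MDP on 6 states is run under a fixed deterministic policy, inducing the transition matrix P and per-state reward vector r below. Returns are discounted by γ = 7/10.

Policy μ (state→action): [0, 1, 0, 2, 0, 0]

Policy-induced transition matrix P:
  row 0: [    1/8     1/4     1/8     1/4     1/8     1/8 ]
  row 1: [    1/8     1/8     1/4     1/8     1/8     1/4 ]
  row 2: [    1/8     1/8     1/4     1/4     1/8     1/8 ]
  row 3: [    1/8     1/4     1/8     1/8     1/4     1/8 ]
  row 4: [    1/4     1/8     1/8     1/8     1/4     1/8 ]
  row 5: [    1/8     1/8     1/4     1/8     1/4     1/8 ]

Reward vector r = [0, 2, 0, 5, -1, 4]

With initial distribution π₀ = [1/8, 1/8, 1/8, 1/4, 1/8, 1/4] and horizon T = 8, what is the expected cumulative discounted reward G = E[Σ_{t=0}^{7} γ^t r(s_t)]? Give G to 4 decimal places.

t=0: π = [0.1250, 0.1250, 0.1250, 0.2500, 0.1250, 0.2500], E[r] = 2.3750, γ^t·E[r] = 2.375000, running G = 2.375000
t=1: π = [0.1406, 0.1719, 0.1875, 0.1563, 0.2031, 0.1406], E[r] = 1.4844, γ^t·E[r] = 1.039063, running G = 3.414063
t=2: π = [0.1504, 0.1621, 0.1875, 0.1660, 0.1875, 0.1465], E[r] = 1.5527, γ^t·E[r] = 0.760840, running G = 4.174902
t=3: π = [0.1484, 0.1646, 0.1870, 0.1672, 0.1875, 0.1453], E[r] = 1.5588, γ^t·E[r] = 0.534681, running G = 4.709584
t=4: π = [0.1484, 0.1645, 0.1871, 0.1669, 0.1875, 0.1456], E[r] = 1.5583, γ^t·E[r] = 0.374160, running G = 5.083743
t=5: π = [0.1484, 0.1644, 0.1871, 0.1669, 0.1875, 0.1456], E[r] = 1.5583, γ^t·E[r] = 0.261901, running G = 5.345644
t=6: π = [0.1484, 0.1644, 0.1871, 0.1669, 0.1875, 0.1456], E[r] = 1.5583, γ^t·E[r] = 0.183332, running G = 5.528976
t=7: π = [0.1484, 0.1644, 0.1871, 0.1669, 0.1875, 0.1456], E[r] = 1.5583, γ^t·E[r] = 0.128332, running G = 5.657308

G = 5.6573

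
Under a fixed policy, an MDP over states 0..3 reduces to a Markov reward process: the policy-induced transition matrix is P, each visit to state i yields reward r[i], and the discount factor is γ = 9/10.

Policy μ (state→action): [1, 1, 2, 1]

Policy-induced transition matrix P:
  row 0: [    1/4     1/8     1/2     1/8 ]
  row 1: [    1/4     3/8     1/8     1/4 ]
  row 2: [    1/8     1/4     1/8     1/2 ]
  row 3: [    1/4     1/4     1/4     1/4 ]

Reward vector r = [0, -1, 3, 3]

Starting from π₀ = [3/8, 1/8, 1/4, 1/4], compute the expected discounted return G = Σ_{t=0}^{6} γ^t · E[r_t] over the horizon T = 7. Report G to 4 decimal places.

t=0: π = [0.3750, 0.1250, 0.2500, 0.2500], E[r] = 1.3750, γ^t·E[r] = 1.375000, running G = 1.375000
t=1: π = [0.2188, 0.2188, 0.2969, 0.2656], E[r] = 1.4688, γ^t·E[r] = 1.321875, running G = 2.696875
t=2: π = [0.2129, 0.2500, 0.2402, 0.2969], E[r] = 1.3613, γ^t·E[r] = 1.102676, running G = 3.799551
t=3: π = [0.2200, 0.2546, 0.2419, 0.2834], E[r] = 1.3215, γ^t·E[r] = 0.963398, running G = 4.762948
t=4: π = [0.2198, 0.2543, 0.2429, 0.2830], E[r] = 1.3234, γ^t·E[r] = 0.868279, running G = 5.631228
t=5: π = [0.2196, 0.2543, 0.2428, 0.2833], E[r] = 1.3238, γ^t·E[r] = 0.781695, running G = 6.412922
t=6: π = [0.2197, 0.2543, 0.2428, 0.2832], E[r] = 1.3237, γ^t·E[r] = 0.703468, running G = 7.116391

G = 7.1164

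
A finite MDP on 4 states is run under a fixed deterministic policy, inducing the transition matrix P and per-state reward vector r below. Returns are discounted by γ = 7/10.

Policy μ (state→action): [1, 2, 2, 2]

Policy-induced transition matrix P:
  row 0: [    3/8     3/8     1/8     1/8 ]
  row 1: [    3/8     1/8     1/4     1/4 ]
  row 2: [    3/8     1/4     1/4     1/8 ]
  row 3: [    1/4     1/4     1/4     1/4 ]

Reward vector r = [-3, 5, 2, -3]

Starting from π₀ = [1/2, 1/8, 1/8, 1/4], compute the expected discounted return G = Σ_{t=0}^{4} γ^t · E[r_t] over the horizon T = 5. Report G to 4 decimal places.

t=0: π = [0.5000, 0.1250, 0.1250, 0.2500], E[r] = -1.3750, γ^t·E[r] = -1.375000, running G = -1.375000
t=1: π = [0.3438, 0.2969, 0.1875, 0.1719], E[r] = 0.3125, γ^t·E[r] = 0.218750, running G = -1.156250
t=2: π = [0.3535, 0.2559, 0.2070, 0.1836], E[r] = 0.0820, γ^t·E[r] = 0.040195, running G = -1.116055
t=3: π = [0.3521, 0.2622, 0.2058, 0.1799], E[r] = 0.1267, γ^t·E[r] = 0.043461, running G = -1.072594
t=4: π = [0.3525, 0.2612, 0.2060, 0.1803], E[r] = 0.1198, γ^t·E[r] = 0.028767, running G = -1.043827

G = -1.0438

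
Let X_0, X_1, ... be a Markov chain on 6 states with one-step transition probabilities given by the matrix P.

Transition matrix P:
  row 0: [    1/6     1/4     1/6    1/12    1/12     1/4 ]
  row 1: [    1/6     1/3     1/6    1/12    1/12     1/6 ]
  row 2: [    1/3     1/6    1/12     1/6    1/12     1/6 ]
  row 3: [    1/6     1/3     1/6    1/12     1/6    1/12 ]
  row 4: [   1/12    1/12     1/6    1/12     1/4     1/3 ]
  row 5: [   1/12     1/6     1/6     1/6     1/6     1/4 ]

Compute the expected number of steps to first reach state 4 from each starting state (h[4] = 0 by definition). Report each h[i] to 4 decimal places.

h = [9.1596, 9.2342, 9.1693, 8.5394, 0.0000, 8.3384]

First-step conditioning: h[4] = 0; for i ≠ 4, h[i] = 1 + Σ_k P[i][k]·h[k].
  h[0] = 1 + 1/6·h[0] + 1/4·h[1] + 1/6·h[2] + 1/12·h[3] + 1/4·h[5]
  h[1] = 1 + 1/6·h[0] + 1/3·h[1] + 1/6·h[2] + 1/12·h[3] + 1/6·h[5]
  h[2] = 1 + 1/3·h[0] + 1/6·h[1] + 1/12·h[2] + 1/6·h[3] + 1/6·h[5]
  h[3] = 1 + 1/6·h[0] + 1/3·h[1] + 1/6·h[2] + 1/12·h[3] + 1/12·h[5]
  h[5] = 1 + 1/12·h[0] + 1/6·h[1] + 1/6·h[2] + 1/6·h[3] + 1/4·h[5]
Solving the 5×5 linear system over states ≠ 4 gives exactly h = [16588/1811, 83616/9055, 83028/9055, 77324/9055, 0, 75504/9055] (h[4] = 0 is the target).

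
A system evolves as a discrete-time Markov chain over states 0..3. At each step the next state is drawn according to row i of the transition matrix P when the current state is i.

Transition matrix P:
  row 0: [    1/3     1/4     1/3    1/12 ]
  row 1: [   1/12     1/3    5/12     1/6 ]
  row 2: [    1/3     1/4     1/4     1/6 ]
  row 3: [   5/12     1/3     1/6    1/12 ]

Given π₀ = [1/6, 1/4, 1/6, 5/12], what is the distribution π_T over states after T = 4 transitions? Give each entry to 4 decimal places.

t=0: π = [0.1667, 0.2500, 0.1667, 0.4167]
t=1: π = [0.3056, 0.3056, 0.2708, 0.1181]
t=2: π = [0.2668, 0.2853, 0.3166, 0.1314]
t=3: π = [0.2730, 0.2847, 0.3088, 0.1335]
t=4: π = [0.2733, 0.2849, 0.3091, 0.1328]

π = [0.2733, 0.2849, 0.3091, 0.1328]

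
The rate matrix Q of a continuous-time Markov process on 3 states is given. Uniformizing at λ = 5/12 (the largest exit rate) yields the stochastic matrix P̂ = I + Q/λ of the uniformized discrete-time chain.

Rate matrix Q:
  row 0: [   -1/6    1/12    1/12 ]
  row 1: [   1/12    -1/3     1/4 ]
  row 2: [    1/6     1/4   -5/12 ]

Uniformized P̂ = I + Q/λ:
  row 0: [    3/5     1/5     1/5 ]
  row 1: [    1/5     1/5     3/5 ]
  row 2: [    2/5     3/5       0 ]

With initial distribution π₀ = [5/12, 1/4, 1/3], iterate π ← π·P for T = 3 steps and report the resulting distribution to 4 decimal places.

π = [0.4253, 0.3147, 0.2600]

t=0: π = [0.4167, 0.2500, 0.3333]
t=1: π = [0.4333, 0.3333, 0.2333]
t=2: π = [0.4200, 0.2933, 0.2867]
t=3: π = [0.4253, 0.3147, 0.2600]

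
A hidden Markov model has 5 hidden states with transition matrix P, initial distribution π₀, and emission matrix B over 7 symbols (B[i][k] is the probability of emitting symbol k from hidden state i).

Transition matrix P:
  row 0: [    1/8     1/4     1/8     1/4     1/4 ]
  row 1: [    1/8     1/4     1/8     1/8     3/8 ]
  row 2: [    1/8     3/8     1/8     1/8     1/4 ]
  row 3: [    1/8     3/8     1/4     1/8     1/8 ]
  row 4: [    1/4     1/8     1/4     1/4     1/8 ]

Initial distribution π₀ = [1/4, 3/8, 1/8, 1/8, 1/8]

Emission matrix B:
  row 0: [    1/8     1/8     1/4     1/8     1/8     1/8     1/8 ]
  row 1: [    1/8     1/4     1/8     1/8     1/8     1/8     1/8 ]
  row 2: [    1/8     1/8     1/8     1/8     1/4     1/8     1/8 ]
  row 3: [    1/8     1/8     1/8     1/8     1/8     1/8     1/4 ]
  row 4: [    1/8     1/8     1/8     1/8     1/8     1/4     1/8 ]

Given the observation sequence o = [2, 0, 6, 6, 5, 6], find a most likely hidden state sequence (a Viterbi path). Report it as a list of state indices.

path = [1, 4, 3, 1, 4, 3]

t=0: δ = [6.250e-02, 4.688e-02, 1.562e-02, 1.562e-02, 1.562e-02]  (obs o_0=2)
t=1: δ = [9.766e-04, 1.953e-03, 9.766e-04, 1.953e-03, 2.197e-03]  ψ = [0, 0, 0, 0, 1]  (obs o_1=0)
t=2: δ = [6.866e-05, 9.155e-05, 6.866e-05, 1.373e-04, 9.155e-05]  ψ = [4, 3, 4, 4, 1]  (obs o_2=6)
t=3: δ = [2.861e-06, 6.437e-06, 4.292e-06, 5.722e-06, 4.292e-06]  ψ = [4, 3, 3, 4, 1]  (obs o_3=6)
t=4: δ = [1.341e-07, 2.682e-07, 1.788e-07, 1.341e-07, 6.035e-07]  ψ = [4, 3, 3, 4, 1]  (obs o_4=5)
t=5: δ = [1.886e-08, 9.430e-09, 1.886e-08, 3.772e-08, 1.257e-08]  ψ = [4, 4, 4, 4, 1]  (obs o_5=6)
backtrack: best end state = 3; path = [1, 4, 3, 1, 4, 3]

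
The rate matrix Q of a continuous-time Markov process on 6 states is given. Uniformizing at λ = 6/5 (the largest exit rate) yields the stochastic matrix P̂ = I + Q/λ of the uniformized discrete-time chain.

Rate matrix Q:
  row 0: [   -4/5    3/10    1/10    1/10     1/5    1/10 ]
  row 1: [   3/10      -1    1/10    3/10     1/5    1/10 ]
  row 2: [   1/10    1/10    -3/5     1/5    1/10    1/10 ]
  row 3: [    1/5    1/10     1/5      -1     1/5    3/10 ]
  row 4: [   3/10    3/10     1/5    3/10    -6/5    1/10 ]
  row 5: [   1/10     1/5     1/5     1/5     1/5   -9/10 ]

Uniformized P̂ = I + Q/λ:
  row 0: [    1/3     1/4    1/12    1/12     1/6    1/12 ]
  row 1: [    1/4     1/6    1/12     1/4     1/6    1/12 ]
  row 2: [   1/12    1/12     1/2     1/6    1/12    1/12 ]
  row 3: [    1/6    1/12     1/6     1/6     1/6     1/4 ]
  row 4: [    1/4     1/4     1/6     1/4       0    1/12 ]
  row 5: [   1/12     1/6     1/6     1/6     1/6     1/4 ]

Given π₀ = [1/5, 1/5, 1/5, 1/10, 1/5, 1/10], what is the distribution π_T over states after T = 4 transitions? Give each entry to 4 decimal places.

t=0: π = [0.2000, 0.2000, 0.2000, 0.1000, 0.2000, 0.1000]
t=1: π = [0.2083, 0.1750, 0.2000, 0.1833, 0.1167, 0.1167]
t=2: π = [0.1993, 0.1618, 0.2014, 0.1736, 0.1306, 0.1333]
t=3: π = [0.1964, 0.1629, 0.2037, 0.1744, 0.1281, 0.1345]
t=4: π = [0.1955, 0.1622, 0.2046, 0.1746, 0.1283, 0.1348]

π = [0.1955, 0.1622, 0.2046, 0.1746, 0.1283, 0.1348]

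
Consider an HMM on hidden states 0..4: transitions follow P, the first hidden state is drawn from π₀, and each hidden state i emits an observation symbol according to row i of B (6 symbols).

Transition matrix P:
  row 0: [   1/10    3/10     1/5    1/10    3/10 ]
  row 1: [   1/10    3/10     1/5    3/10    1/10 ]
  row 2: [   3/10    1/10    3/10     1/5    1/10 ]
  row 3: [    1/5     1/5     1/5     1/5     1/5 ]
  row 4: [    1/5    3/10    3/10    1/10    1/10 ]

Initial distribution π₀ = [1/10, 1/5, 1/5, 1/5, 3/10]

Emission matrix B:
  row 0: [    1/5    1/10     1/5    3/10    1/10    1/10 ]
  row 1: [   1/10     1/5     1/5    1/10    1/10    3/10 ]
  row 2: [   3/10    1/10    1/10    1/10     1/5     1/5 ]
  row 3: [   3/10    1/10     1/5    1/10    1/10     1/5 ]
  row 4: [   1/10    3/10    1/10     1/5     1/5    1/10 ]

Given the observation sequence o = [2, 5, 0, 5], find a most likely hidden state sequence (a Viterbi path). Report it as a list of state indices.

t=0: δ = [2.000e-02, 4.000e-02, 2.000e-02, 4.000e-02, 3.000e-02]  (obs o_0=2)
t=1: δ = [8.000e-04, 3.600e-03, 1.800e-03, 2.400e-03, 8.000e-04]  ψ = [3, 1, 4, 1, 3]  (obs o_1=5)
t=2: δ = [1.080e-04, 1.080e-04, 2.160e-04, 3.240e-04, 4.800e-05]  ψ = [2, 1, 1, 1, 3]  (obs o_2=0)
t=3: δ = [6.480e-06, 1.944e-05, 1.296e-05, 1.296e-05, 6.480e-06]  ψ = [2, 3, 2, 3, 3]  (obs o_3=5)
backtrack: best end state = 1; path = [1, 1, 3, 1]

path = [1, 1, 3, 1]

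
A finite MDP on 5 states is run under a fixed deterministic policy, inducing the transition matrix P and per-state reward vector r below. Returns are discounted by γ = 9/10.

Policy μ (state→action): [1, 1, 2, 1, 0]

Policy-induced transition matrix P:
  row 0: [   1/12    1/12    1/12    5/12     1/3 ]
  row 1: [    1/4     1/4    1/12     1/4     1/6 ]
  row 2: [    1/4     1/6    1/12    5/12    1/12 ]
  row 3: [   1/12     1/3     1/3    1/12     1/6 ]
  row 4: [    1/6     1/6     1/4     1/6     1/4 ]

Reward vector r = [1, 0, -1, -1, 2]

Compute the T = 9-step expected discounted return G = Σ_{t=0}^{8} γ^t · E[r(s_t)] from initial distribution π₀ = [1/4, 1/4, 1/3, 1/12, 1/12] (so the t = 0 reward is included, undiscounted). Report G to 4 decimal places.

G = 0.6481

t=0: π = [0.2500, 0.2500, 0.3333, 0.0833, 0.0833], E[r] = 0.0000, γ^t·E[r] = 0.000000, running G = 0.000000
t=1: π = [0.1875, 0.1806, 0.1181, 0.3264, 0.1875], E[r] = 0.1181, γ^t·E[r] = 0.106250, running G = 0.106250
t=2: π = [0.1487, 0.2205, 0.1962, 0.2309, 0.2037], E[r] = 0.1291, γ^t·E[r] = 0.104531, running G = 0.210781
t=3: π = [0.1698, 0.2111, 0.1750, 0.2520, 0.1921], E[r] = 0.1269, γ^t·E[r] = 0.092496, running G = 0.303277
t=4: π = [0.1637, 0.2121, 0.1784, 0.2494, 0.1964], E[r] = 0.1287, γ^t·E[r] = 0.084412, running G = 0.387689
t=5: π = [0.1648, 0.2123, 0.1784, 0.2491, 0.1955], E[r] = 0.1282, γ^t·E[r] = 0.075693, running G = 0.463382
t=6: π = [0.1647, 0.2121, 0.1782, 0.2494, 0.1955], E[r] = 0.1283, γ^t·E[r] = 0.068161, running G = 0.531543
t=7: π = [0.1647, 0.2122, 0.1783, 0.2493, 0.1956], E[r] = 0.1283, γ^t·E[r] = 0.061345, running G = 0.592889
t=8: π = [0.1647, 0.2122, 0.1783, 0.2493, 0.1956], E[r] = 0.1283, γ^t·E[r] = 0.055209, running G = 0.648097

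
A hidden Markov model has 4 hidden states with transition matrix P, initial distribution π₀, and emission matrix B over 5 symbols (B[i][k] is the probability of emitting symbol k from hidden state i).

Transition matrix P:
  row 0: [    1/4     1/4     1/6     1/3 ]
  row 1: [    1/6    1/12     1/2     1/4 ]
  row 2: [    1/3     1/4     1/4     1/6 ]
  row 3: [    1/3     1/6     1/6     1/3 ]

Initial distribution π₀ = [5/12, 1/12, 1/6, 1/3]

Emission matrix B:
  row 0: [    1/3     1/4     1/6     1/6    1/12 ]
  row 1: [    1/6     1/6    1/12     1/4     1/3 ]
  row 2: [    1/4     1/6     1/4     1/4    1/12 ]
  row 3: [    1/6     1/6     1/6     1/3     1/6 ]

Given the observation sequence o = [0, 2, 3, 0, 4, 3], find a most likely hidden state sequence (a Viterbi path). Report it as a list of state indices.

path = [0, 3, 3, 0, 1, 2]

t=0: δ = [1.389e-01, 1.389e-02, 4.167e-02, 5.556e-02]  (obs o_0=0)
t=1: δ = [5.787e-03, 2.894e-03, 5.787e-03, 7.716e-03]  ψ = [0, 0, 0, 0]  (obs o_1=2)
t=2: δ = [4.287e-04, 3.617e-04, 3.617e-04, 8.573e-04]  ψ = [3, 0, 1, 3]  (obs o_2=3)
t=3: δ = [9.526e-05, 2.381e-05, 4.521e-05, 4.763e-05]  ψ = [3, 3, 1, 3]  (obs o_3=0)
t=4: δ = [1.985e-06, 7.938e-06, 1.323e-06, 5.292e-06]  ψ = [0, 0, 0, 0]  (obs o_4=4)
t=5: δ = [2.940e-07, 2.205e-07, 9.923e-07, 6.615e-07]  ψ = [3, 3, 1, 1]  (obs o_5=3)
backtrack: best end state = 2; path = [0, 3, 3, 0, 1, 2]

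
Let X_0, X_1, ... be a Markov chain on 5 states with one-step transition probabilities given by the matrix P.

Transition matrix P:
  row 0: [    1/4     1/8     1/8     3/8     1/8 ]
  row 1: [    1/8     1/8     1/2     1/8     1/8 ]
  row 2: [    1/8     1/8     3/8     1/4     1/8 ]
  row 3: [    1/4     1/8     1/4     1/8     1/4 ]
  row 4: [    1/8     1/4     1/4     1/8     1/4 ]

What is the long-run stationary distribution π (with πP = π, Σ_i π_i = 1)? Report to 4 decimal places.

Balance equations π_j = Σ_i π_i·P[i][j]:
  π_0 = 1/4·π_0 + 1/8·π_1 + 1/8·π_2 + 1/4·π_3 + 1/8·π_4
  π_1 = 1/8·π_0 + 1/8·π_1 + 1/8·π_2 + 1/8·π_3 + 1/4·π_4
  π_2 = 1/8·π_0 + 1/2·π_1 + 3/8·π_2 + 1/4·π_3 + 1/4·π_4
  π_3 = 3/8·π_0 + 1/8·π_1 + 1/4·π_2 + 1/8·π_3 + 1/8·π_4
  normalize: π_0 + π_1 + π_2 + π_3 + π_4 = 1
Solving the linear system gives exactly π = [87/505, 74/505, 153/505, 104/505, 87/505].

π = [0.1723, 0.1465, 0.3030, 0.2059, 0.1723]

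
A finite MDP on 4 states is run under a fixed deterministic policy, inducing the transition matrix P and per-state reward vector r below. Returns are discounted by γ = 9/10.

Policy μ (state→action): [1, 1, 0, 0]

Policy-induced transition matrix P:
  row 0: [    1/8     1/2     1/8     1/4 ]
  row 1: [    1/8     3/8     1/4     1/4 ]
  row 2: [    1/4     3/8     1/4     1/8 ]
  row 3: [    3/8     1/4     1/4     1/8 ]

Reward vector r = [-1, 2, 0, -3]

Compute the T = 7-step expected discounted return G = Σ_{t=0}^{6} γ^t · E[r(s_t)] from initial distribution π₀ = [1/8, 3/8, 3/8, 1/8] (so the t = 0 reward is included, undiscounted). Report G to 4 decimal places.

t=0: π = [0.1250, 0.3750, 0.3750, 0.1250], E[r] = 0.2500, γ^t·E[r] = 0.250000, running G = 0.250000
t=1: π = [0.2031, 0.3750, 0.2344, 0.1875], E[r] = -0.0156, γ^t·E[r] = -0.014063, running G = 0.235938
t=2: π = [0.2012, 0.3770, 0.2246, 0.1973], E[r] = -0.0391, γ^t·E[r] = -0.031641, running G = 0.204297
t=3: π = [0.2024, 0.3755, 0.2249, 0.1973], E[r] = -0.0432, γ^t·E[r] = -0.031502, running G = 0.172795
t=4: π = [0.2024, 0.3756, 0.2247, 0.1972], E[r] = -0.0428, γ^t·E[r] = -0.028112, running G = 0.144683
t=5: π = [0.2024, 0.3756, 0.2247, 0.1973], E[r] = -0.0429, γ^t·E[r] = -0.025316, running G = 0.119367
t=6: π = [0.2024, 0.3756, 0.2247, 0.1973], E[r] = -0.0429, γ^t·E[r] = -0.022790, running G = 0.096576

G = 0.0966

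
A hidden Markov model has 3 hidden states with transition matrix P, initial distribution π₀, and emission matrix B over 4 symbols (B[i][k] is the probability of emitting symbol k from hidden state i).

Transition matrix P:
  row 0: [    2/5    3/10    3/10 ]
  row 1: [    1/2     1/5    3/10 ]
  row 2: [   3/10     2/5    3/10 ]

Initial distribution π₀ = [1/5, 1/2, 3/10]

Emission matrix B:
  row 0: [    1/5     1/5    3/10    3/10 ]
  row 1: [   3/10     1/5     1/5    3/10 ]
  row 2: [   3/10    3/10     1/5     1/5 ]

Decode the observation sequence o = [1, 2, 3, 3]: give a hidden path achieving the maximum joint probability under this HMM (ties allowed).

t=0: δ = [4.000e-02, 1.000e-01, 9.000e-02]  (obs o_0=1)
t=1: δ = [1.500e-02, 7.200e-03, 6.000e-03]  ψ = [1, 2, 1]  (obs o_1=2)
t=2: δ = [1.800e-03, 1.350e-03, 9.000e-04]  ψ = [0, 0, 0]  (obs o_2=3)
t=3: δ = [2.160e-04, 1.620e-04, 1.080e-04]  ψ = [0, 0, 0]  (obs o_3=3)
backtrack: best end state = 0; path = [1, 0, 0, 0]

path = [1, 0, 0, 0]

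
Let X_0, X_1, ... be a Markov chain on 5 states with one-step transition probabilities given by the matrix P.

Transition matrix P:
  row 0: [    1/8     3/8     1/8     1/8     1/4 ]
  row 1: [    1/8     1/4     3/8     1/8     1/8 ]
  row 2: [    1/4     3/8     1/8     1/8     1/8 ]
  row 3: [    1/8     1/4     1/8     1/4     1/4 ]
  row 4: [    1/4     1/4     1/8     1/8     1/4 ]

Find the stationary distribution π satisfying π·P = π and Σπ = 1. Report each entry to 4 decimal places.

π = [0.1734, 0.2966, 0.1991, 0.1429, 0.1880]

Balance equations π_j = Σ_i π_i·P[i][j]:
  π_0 = 1/8·π_0 + 1/8·π_1 + 1/4·π_2 + 1/8·π_3 + 1/4·π_4
  π_1 = 3/8·π_0 + 1/4·π_1 + 3/8·π_2 + 1/4·π_3 + 1/4·π_4
  π_2 = 1/8·π_0 + 3/8·π_1 + 1/8·π_2 + 1/8·π_3 + 1/8·π_4
  π_3 = 1/8·π_0 + 1/8·π_1 + 1/8·π_2 + 1/4·π_3 + 1/8·π_4
  normalize: π_0 + π_1 + π_2 + π_3 + π_4 = 1
Solving the linear system gives exactly π = [687/3962, 1175/3962, 789/3962, 1/7, 745/3962].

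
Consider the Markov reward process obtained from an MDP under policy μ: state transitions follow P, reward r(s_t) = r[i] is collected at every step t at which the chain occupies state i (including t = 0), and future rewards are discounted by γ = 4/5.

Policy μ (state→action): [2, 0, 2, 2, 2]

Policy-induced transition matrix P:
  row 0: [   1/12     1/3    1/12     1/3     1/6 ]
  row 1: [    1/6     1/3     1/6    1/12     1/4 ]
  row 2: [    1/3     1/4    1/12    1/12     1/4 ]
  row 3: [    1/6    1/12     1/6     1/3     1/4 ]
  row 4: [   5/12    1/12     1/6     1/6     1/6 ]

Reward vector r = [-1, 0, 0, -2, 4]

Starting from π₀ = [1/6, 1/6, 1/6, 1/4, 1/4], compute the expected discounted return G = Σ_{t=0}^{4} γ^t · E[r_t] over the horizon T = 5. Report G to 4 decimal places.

t=0: π = [0.1667, 0.1667, 0.1667, 0.2500, 0.2500], E[r] = 0.3333, γ^t·E[r] = 0.333333, running G = 0.333333
t=1: π = [0.2431, 0.1944, 0.1389, 0.2083, 0.2153], E[r] = 0.2014, γ^t·E[r] = 0.161111, running G = 0.494444
t=2: π = [0.2234, 0.2159, 0.1348, 0.2141, 0.2118], E[r] = 0.1956, γ^t·E[r] = 0.125185, running G = 0.619630
t=3: π = [0.2235, 0.2156, 0.1368, 0.2104, 0.2137], E[r] = 0.2107, γ^t·E[r] = 0.107901, running G = 0.727531
t=4: π = [0.2243, 0.2159, 0.1366, 0.2096, 0.2136], E[r] = 0.2108, γ^t·E[r] = 0.086334, running G = 0.813865

G = 0.8139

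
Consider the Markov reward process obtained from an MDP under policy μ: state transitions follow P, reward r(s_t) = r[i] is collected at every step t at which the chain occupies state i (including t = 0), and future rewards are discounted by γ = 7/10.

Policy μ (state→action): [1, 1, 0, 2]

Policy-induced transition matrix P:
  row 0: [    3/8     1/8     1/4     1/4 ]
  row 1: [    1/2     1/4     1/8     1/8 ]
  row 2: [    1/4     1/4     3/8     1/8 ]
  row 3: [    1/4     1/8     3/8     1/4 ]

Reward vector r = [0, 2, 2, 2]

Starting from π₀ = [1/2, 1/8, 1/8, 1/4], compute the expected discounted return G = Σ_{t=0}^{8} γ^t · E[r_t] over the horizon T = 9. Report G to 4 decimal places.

t=0: π = [0.5000, 0.1250, 0.1250, 0.2500], E[r] = 1.0000, γ^t·E[r] = 1.000000, running G = 1.000000
t=1: π = [0.3438, 0.1563, 0.2813, 0.2188], E[r] = 1.3125, γ^t·E[r] = 0.918750, running G = 1.918750
t=2: π = [0.3320, 0.1797, 0.2930, 0.1953], E[r] = 1.3359, γ^t·E[r] = 0.654609, running G = 2.573359
t=3: π = [0.3364, 0.1841, 0.2886, 0.1909], E[r] = 1.3271, γ^t·E[r] = 0.455212, running G = 3.028571
t=4: π = [0.3381, 0.1841, 0.2869, 0.1909], E[r] = 1.3239, γ^t·E[r] = 0.317857, running G = 3.346428
t=5: π = [0.3383, 0.1839, 0.2867, 0.1911], E[r] = 1.3234, γ^t·E[r] = 0.222431, running G = 3.568859
t=6: π = [0.3383, 0.1838, 0.2867, 0.1912], E[r] = 1.3235, γ^t·E[r] = 0.155708, running G = 3.724566
t=7: π = [0.3382, 0.1838, 0.2868, 0.1912], E[r] = 1.3235, γ^t·E[r] = 0.108998, running G = 3.833564
t=8: π = [0.3382, 0.1838, 0.2868, 0.1912], E[r] = 1.3235, γ^t·E[r] = 0.076299, running G = 3.909863

G = 3.9099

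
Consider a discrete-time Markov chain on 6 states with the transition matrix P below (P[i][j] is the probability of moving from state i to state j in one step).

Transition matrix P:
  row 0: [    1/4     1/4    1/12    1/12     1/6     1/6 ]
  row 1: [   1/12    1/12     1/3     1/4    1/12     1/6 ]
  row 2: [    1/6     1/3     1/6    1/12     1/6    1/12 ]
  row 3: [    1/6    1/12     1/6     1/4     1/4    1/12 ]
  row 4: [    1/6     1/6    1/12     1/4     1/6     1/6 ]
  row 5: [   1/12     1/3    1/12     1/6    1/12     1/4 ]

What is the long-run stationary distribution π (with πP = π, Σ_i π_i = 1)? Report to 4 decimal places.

π = [0.1501, 0.1992, 0.1621, 0.1855, 0.1530, 0.1502]

Balance equations π_j = Σ_i π_i·P[i][j]:
  π_0 = 1/4·π_0 + 1/12·π_1 + 1/6·π_2 + 1/6·π_3 + 1/6·π_4 + 1/12·π_5
  π_1 = 1/4·π_0 + 1/12·π_1 + 1/3·π_2 + 1/12·π_3 + 1/6·π_4 + 1/3·π_5
  π_2 = 1/12·π_0 + 1/3·π_1 + 1/6·π_2 + 1/6·π_3 + 1/12·π_4 + 1/12·π_5
  π_3 = 1/12·π_0 + 1/4·π_1 + 1/12·π_2 + 1/4·π_3 + 1/4·π_4 + 1/6·π_5
  π_4 = 1/6·π_0 + 1/12·π_1 + 1/6·π_2 + 1/4·π_3 + 1/6·π_4 + 1/12·π_5
  normalize: π_0 + π_1 + π_2 + π_3 + π_4 + π_5 = 1
Solving the linear system gives exactly π = [30365/202359, 40304/202359, 32800/202359, 37529/202359, 30962/202359, 10133/67453].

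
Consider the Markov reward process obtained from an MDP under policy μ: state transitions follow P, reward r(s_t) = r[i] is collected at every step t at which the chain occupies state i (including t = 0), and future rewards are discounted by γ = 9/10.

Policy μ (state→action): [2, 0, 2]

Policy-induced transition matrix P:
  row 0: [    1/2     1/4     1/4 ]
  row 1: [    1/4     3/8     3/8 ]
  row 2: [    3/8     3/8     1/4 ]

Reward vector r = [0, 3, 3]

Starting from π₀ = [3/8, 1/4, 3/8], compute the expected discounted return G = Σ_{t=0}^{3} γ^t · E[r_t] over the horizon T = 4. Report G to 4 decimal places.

t=0: π = [0.3750, 0.2500, 0.3750], E[r] = 1.8750, γ^t·E[r] = 1.875000, running G = 1.875000
t=1: π = [0.3906, 0.3281, 0.2813], E[r] = 1.8281, γ^t·E[r] = 1.645313, running G = 3.520313
t=2: π = [0.3828, 0.3262, 0.2910], E[r] = 1.8516, γ^t·E[r] = 1.499766, running G = 5.020078
t=3: π = [0.3821, 0.3271, 0.2908], E[r] = 1.8538, γ^t·E[r] = 1.351391, running G = 6.371469

G = 6.3715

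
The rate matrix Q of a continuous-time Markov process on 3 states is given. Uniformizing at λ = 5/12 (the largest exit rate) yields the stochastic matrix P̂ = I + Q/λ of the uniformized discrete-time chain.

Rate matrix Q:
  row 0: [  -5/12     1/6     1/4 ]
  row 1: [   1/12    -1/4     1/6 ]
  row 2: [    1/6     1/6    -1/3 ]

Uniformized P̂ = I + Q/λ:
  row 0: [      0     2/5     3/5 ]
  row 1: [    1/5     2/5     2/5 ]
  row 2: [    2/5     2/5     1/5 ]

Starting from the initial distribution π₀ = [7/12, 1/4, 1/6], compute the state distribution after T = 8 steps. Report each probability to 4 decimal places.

π = [0.2288, 0.4000, 0.3712]

t=0: π = [0.5833, 0.2500, 0.1667]
t=1: π = [0.1167, 0.4000, 0.4833]
t=2: π = [0.2733, 0.4000, 0.3267]
t=3: π = [0.2107, 0.4000, 0.3893]
t=4: π = [0.2357, 0.4000, 0.3643]
t=5: π = [0.2257, 0.4000, 0.3743]
t=6: π = [0.2297, 0.4000, 0.3703]
t=7: π = [0.2281, 0.4000, 0.3719]
t=8: π = [0.2288, 0.4000, 0.3712]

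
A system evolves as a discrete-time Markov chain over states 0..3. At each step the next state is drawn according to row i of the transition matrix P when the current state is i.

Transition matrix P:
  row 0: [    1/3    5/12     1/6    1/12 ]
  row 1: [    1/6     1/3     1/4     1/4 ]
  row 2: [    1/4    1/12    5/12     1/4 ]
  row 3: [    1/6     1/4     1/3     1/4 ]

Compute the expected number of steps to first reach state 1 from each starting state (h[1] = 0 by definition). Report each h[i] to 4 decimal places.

h = [3.2658, 0.0000, 4.9367, 4.2532]

First-step conditioning: h[1] = 0; for i ≠ 1, h[i] = 1 + Σ_k P[i][k]·h[k].
  h[0] = 1 + 1/3·h[0] + 1/6·h[2] + 1/12·h[3]
  h[2] = 1 + 1/4·h[0] + 5/12·h[2] + 1/4·h[3]
  h[3] = 1 + 1/6·h[0] + 1/3·h[2] + 1/4·h[3]
Solving the 3×3 linear system over states ≠ 1 gives exactly h = [258/79, 0, 390/79, 336/79] (h[1] = 0 is the target).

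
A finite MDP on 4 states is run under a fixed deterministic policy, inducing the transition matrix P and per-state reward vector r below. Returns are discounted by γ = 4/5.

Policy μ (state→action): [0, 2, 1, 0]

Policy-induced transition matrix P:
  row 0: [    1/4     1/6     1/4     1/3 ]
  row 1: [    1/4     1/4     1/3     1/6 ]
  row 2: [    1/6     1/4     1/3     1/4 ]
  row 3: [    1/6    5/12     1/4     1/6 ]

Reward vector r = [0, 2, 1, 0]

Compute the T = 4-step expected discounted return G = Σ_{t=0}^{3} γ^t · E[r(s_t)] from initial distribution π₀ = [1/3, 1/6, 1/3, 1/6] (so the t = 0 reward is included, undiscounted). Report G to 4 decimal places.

G = 2.2693

t=0: π = [0.3333, 0.1667, 0.3333, 0.1667], E[r] = 0.6667, γ^t·E[r] = 0.666667, running G = 0.666667
t=1: π = [0.2083, 0.2500, 0.2917, 0.2500], E[r] = 0.7917, γ^t·E[r] = 0.633333, running G = 1.300000
t=2: π = [0.2049, 0.2743, 0.2951, 0.2257], E[r] = 0.8438, γ^t·E[r] = 0.540000, running G = 1.840000
t=3: π = [0.2066, 0.2705, 0.2975, 0.2254], E[r] = 0.8385, γ^t·E[r] = 0.429333, running G = 2.269333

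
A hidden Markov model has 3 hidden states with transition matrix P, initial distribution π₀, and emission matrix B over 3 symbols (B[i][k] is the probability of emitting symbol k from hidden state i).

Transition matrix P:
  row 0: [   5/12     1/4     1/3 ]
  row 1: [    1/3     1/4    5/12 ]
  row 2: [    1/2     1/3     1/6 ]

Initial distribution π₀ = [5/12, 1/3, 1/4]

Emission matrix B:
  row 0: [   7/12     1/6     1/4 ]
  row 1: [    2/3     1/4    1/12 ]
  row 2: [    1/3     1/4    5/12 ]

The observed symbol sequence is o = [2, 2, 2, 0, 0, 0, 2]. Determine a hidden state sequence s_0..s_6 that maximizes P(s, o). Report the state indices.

t=0: δ = [1.042e-01, 2.778e-02, 1.042e-01]  (obs o_0=2)
t=1: δ = [1.302e-02, 2.894e-03, 1.447e-02]  ψ = [2, 2, 0]  (obs o_1=2)
t=2: δ = [1.808e-03, 4.019e-04, 1.808e-03]  ψ = [2, 2, 0]  (obs o_2=2)
t=3: δ = [5.275e-04, 4.019e-04, 2.009e-04]  ψ = [2, 2, 0]  (obs o_3=0)
t=4: δ = [1.282e-04, 8.791e-05, 5.861e-05]  ψ = [0, 0, 0]  (obs o_4=0)
t=5: δ = [3.116e-05, 2.137e-05, 1.424e-05]  ψ = [0, 0, 0]  (obs o_5=0)
t=6: δ = [3.246e-06, 6.492e-07, 4.328e-06]  ψ = [0, 0, 0]  (obs o_6=2)
backtrack: best end state = 2; path = [2, 0, 2, 0, 0, 0, 2]

path = [2, 0, 2, 0, 0, 0, 2]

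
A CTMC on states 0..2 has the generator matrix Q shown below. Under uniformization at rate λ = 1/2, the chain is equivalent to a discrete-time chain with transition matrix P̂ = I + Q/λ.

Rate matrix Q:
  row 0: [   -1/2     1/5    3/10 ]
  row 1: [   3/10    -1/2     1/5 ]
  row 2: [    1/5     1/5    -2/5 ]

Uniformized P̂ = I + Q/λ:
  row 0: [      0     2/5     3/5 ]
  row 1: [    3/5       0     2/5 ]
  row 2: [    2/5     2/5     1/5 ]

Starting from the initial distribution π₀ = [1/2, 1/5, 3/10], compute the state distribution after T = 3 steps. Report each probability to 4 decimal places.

π = [0.3072, 0.2912, 0.4016]

t=0: π = [0.5000, 0.2000, 0.3000]
t=1: π = [0.2400, 0.3200, 0.4400]
t=2: π = [0.3680, 0.2720, 0.3600]
t=3: π = [0.3072, 0.2912, 0.4016]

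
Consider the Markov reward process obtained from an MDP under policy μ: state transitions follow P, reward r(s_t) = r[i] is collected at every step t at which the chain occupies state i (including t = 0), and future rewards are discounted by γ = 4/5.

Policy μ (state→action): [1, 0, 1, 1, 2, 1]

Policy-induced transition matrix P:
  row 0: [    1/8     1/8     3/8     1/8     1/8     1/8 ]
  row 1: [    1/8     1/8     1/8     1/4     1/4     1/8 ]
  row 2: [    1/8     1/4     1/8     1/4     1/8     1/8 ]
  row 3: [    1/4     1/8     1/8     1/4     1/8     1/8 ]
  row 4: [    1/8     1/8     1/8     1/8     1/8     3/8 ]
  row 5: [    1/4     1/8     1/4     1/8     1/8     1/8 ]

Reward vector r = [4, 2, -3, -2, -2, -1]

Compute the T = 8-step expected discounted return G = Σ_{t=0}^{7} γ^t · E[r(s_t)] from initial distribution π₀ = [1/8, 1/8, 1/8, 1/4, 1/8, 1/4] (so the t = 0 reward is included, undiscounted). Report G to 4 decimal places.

G = -1.8959

t=0: π = [0.1250, 0.1250, 0.1250, 0.2500, 0.1250, 0.2500], E[r] = -0.6250, γ^t·E[r] = -0.625000, running G = -0.625000
t=1: π = [0.1875, 0.1406, 0.1875, 0.1875, 0.1406, 0.1563], E[r] = -0.3438, γ^t·E[r] = -0.275000, running G = -0.900000
t=2: π = [0.1680, 0.1484, 0.1914, 0.1895, 0.1426, 0.1602], E[r] = -0.4297, γ^t·E[r] = -0.275000, running G = -1.175000
t=3: π = [0.1687, 0.1489, 0.1870, 0.1912, 0.1436, 0.1606], E[r] = -0.4185, γ^t·E[r] = -0.214250, running G = -1.389250
t=4: π = [0.1690, 0.1484, 0.1873, 0.1909, 0.1436, 0.1609], E[r] = -0.4190, γ^t·E[r] = -0.171625, running G = -1.560875
t=5: π = [0.1690, 0.1484, 0.1874, 0.1908, 0.1435, 0.1609], E[r] = -0.4190, γ^t·E[r] = -0.137295, running G = -1.698170
t=6: π = [0.1690, 0.1484, 0.1874, 0.1908, 0.1436, 0.1609], E[r] = -0.4190, γ^t·E[r] = -0.109839, running G = -1.808009
t=7: π = [0.1690, 0.1484, 0.1874, 0.1908, 0.1436, 0.1609], E[r] = -0.4190, γ^t·E[r] = -0.087872, running G = -1.895881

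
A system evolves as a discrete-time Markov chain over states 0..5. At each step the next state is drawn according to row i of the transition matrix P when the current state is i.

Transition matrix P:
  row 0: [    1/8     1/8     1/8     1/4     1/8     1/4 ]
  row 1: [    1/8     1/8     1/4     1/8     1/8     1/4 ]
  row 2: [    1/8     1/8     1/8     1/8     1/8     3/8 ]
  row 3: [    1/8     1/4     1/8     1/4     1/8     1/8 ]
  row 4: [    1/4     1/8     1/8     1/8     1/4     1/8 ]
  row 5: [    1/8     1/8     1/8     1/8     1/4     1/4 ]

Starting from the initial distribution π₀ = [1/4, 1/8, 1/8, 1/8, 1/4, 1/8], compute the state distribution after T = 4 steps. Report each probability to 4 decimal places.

π = [0.1469, 0.1455, 0.1432, 0.1638, 0.1750, 0.2256]

t=0: π = [0.2500, 0.1250, 0.1250, 0.1250, 0.2500, 0.1250]
t=1: π = [0.1563, 0.1406, 0.1406, 0.1719, 0.1719, 0.2188]
t=2: π = [0.1465, 0.1465, 0.1426, 0.1660, 0.1738, 0.2246]
t=3: π = [0.1467, 0.1458, 0.1433, 0.1641, 0.1748, 0.2253]
t=4: π = [0.1469, 0.1455, 0.1432, 0.1638, 0.1750, 0.2256]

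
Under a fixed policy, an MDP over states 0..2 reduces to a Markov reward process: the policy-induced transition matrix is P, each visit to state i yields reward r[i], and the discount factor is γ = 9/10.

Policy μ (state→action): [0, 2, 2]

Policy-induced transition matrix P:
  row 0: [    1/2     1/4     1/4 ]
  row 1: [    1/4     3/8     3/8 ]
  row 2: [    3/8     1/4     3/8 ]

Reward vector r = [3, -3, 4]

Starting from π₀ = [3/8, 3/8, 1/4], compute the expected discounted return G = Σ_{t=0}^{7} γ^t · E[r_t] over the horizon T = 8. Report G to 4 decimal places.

t=0: π = [0.3750, 0.3750, 0.2500], E[r] = 1.0000, γ^t·E[r] = 1.000000, running G = 1.000000
t=1: π = [0.3750, 0.2969, 0.3281], E[r] = 1.5469, γ^t·E[r] = 1.392188, running G = 2.392188
t=2: π = [0.3848, 0.2871, 0.3281], E[r] = 1.6055, γ^t·E[r] = 1.300430, running G = 3.692617
t=3: π = [0.3872, 0.2859, 0.3269], E[r] = 1.6116, γ^t·E[r] = 1.174836, running G = 4.867453
t=4: π = [0.3877, 0.2857, 0.3266], E[r] = 1.6122, γ^t·E[r] = 1.057753, running G = 5.925206
t=5: π = [0.3877, 0.2857, 0.3265], E[r] = 1.6122, γ^t·E[r] = 0.952012, running G = 6.877218
t=6: π = [0.3878, 0.2857, 0.3265], E[r] = 1.6122, γ^t·E[r] = 0.856813, running G = 7.734031
t=7: π = [0.3878, 0.2857, 0.3265], E[r] = 1.6122, γ^t·E[r] = 0.771132, running G = 8.505163

G = 8.5052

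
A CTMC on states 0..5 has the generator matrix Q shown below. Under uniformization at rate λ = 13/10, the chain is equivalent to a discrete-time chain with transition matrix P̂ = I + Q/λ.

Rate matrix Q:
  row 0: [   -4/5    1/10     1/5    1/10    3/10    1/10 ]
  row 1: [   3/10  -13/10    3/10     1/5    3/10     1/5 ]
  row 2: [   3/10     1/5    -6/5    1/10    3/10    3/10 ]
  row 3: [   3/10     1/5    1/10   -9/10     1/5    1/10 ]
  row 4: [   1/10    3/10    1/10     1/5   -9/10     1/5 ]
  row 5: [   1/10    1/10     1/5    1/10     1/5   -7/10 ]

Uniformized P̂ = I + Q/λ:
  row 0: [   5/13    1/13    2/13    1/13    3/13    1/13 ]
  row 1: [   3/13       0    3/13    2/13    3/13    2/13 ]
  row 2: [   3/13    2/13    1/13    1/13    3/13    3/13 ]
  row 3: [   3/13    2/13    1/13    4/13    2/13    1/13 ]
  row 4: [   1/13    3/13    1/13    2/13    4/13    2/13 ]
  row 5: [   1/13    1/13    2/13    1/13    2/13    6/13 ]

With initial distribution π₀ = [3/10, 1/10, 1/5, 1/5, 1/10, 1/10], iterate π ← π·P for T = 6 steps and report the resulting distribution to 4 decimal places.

π = [0.1962, 0.1218, 0.1261, 0.1344, 0.2222, 0.1992]

t=0: π = [0.3000, 0.1000, 0.2000, 0.2000, 0.1000, 0.1000]
t=1: π = [0.2462, 0.1154, 0.1231, 0.1385, 0.2154, 0.1615]
t=2: π = [0.2107, 0.1213, 0.1260, 0.1343, 0.2243, 0.1834]
t=3: π = [0.2005, 0.1221, 0.1259, 0.1345, 0.2236, 0.1934]
t=4: π = [0.1975, 0.1220, 0.1260, 0.1346, 0.2227, 0.1973]
t=5: π = [0.1965, 0.1219, 0.1261, 0.1345, 0.2224, 0.1987]
t=6: π = [0.1962, 0.1218, 0.1261, 0.1344, 0.2222, 0.1992]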